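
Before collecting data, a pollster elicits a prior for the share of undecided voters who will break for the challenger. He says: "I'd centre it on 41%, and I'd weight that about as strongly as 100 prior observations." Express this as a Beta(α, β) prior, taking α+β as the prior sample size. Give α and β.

α = 41, β = 59

Under the effective-sample-size interpretation, Beta(α, β) has prior mean α/(α+β) and prior sample size α+β.
So α+β = 100 and α/(α+β) = 0.41, giving α = 0.41·100 = 41 and β = 100 − 41 = 59.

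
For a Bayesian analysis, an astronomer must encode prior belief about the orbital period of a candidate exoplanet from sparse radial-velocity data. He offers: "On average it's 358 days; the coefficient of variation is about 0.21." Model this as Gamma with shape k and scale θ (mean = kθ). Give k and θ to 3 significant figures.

k ≈ 22.7, θ ≈ 15.8

For Gamma(k, scale θ): mean = kθ, variance = kθ², so CV = 1/√k.
CV = 0.21, hence k = 1/CV² = 22.7.
Then θ = mean/k = 358/22.7 = 15.8.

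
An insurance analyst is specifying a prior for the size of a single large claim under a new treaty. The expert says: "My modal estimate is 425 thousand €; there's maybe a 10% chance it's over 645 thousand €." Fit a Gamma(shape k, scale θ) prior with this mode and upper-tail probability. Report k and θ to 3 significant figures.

Gamma(k,θ) with k>1 has mode (k−1)θ, so θ = 425/(k−1).
Need P(X < 645) = 0.9 with θ tied to k this way. Start at k = 2, θ = 425: P(X<645) ≈ 0.448.
Too low — raise k to concentrate. Iterating converges to k ≈ 11.7.
Then θ = 425/(11.7−1) ≈ 39.7.

k ≈ 11.7, θ ≈ 39.7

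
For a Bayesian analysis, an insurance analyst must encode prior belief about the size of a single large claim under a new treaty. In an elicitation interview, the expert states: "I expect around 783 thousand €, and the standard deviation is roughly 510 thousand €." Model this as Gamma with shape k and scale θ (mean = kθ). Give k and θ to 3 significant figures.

For Gamma(k, scale θ): mean = kθ, variance = kθ², so CV = 1/√k.
CV = SD/mean = 510/783 = 0.6513, hence k = 1/CV² = 2.36.
Then θ = mean/k = 783/2.36 = 332.

k ≈ 2.36, θ ≈ 332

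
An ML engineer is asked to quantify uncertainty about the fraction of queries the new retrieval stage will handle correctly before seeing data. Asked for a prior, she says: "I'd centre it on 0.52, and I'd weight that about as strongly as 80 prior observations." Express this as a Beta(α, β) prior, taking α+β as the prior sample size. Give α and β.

α = 41.6, β = 38.4

Under the effective-sample-size interpretation, Beta(α, β) has prior mean α/(α+β) and prior sample size α+β.
So α+β = 80 and α/(α+β) = 0.52, giving α = 0.52·80 = 41.6 and β = 80 − 41.6 = 38.4.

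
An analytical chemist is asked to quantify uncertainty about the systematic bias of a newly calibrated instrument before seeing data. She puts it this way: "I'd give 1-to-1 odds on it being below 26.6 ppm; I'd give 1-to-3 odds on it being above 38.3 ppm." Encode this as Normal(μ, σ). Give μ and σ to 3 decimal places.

μ = 26.600, σ = 17.346

The p-quantile of Normal(μ,σ) is μ + z_p·σ, with z_{0.5} = 0 and z_{0.75} = 0.6745.
Eliminate σ: μ = (z₂·x₁ − z₁·x₂)/(z₂ − z₁) = (0.6745·26.6 − (0)·38.3)/0.6745 = 26.600.
Then σ = (x₂ − x₁)/(z₂ − z₁) = (38.3 − 26.6)/0.6745 = 17.346.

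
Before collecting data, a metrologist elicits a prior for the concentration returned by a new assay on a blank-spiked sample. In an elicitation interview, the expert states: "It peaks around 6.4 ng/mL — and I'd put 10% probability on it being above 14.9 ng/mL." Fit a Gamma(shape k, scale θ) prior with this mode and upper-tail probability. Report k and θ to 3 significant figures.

k ≈ 3.69, θ ≈ 2.38

Gamma(k,θ) with k>1 has mode (k−1)θ, so θ = 6.4/(k−1).
Need P(X < 14.9) = 0.9 with θ tied to k this way. Start at k = 2, θ = 6.4: P(X<14.9) ≈ 0.676.
Too low — raise k to concentrate. Iterating converges to k ≈ 3.69.
Then θ = 6.4/(3.69−1) ≈ 2.38.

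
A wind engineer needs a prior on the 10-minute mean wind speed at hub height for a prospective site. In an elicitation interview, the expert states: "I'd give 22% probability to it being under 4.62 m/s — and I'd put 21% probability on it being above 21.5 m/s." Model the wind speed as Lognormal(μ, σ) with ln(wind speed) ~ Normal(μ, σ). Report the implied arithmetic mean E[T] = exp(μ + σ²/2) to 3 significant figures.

If T ~ Lognormal(μ,σ) then ln T ~ Normal(μ,σ), so the p-quantile of ln T is μ + z_p·σ.
ln(4.62) = 1.53 and ln(21.5) = 3.068; z_{0.22} = -0.7722, z_{0.79} = 0.8064.
σ = (3.068 − 1.53)/(0.8064 − (-0.7722)) = 0.974.
μ = 1.53 − (-0.7722)·0.974 = 2.283.
E[T] = exp(μ + σ²/2) = exp(2.283 + 0.4744) = 15.8 m/s.

E[T] ≈ 15.8 m/s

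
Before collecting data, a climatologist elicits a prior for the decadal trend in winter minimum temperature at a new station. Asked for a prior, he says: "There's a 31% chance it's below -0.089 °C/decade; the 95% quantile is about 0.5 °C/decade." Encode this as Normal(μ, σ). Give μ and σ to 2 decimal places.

μ = 0.05, σ = 0.28

For Normal(μ,σ), the p-quantile is μ + z_p·σ. Here z_{0.31} = -0.4959, z_{0.95} = 1.645.
So -0.089 = μ − 0.4959σ and 0.5 = μ + 1.645σ.
Subtracting: σ = (0.5 − -0.089)/(1.645 − (-0.4959)) = 0.28.
Then μ = -0.089 − (-0.4959)·0.28 = 0.05.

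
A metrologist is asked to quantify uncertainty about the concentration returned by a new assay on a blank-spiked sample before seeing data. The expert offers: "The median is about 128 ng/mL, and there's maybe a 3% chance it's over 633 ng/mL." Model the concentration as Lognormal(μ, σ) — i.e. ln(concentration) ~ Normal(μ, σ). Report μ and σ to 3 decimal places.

μ ≈ 4.852, σ ≈ 0.850

If T ~ Lognormal(μ,σ) then ln T ~ Normal(μ,σ), so the p-quantile of ln T is μ + z_p·σ.
ln(128) = 4.852 and ln(633) = 6.45; z_{0.5} = 0, z_{0.97} = 1.881.
σ = (6.45 − 4.852)/(1.881 − (0)) = 0.850.
μ = 4.852 − (0)·0.850 = 4.852.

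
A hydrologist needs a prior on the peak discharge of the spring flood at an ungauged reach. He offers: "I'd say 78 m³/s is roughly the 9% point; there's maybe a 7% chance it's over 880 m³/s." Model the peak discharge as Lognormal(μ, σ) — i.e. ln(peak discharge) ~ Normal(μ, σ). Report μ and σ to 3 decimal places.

If T ~ Lognormal(μ,σ) then ln T ~ Normal(μ,σ), so the p-quantile of ln T is μ + z_p·σ.
ln(78) = 4.357 and ln(880) = 6.78; z_{0.09} = -1.341, z_{0.93} = 1.476.
σ = (6.78 − 4.357)/(1.476 − (-1.341)) = 0.860.
μ = 4.357 − (-1.341)·0.860 = 5.510.

μ ≈ 5.510, σ ≈ 0.860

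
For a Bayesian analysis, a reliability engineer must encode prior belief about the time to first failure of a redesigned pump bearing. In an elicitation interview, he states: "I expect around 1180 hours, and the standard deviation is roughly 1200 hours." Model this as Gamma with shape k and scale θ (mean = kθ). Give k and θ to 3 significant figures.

For Gamma(k, scale θ): mean = kθ, variance = kθ², so CV = 1/√k.
CV = SD/mean = 1200/1180 = 1.017, hence k = 1/CV² = 0.967.
Then θ = mean/k = 1180/0.967 = 1220.

k ≈ 0.967, θ ≈ 1220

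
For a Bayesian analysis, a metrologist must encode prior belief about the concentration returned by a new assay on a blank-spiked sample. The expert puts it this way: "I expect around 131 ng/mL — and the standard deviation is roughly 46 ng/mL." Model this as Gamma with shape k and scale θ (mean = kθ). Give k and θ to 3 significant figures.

For Gamma(k, scale θ): mean = kθ, variance = kθ², so CV = 1/√k.
CV = SD/mean = 46/131 = 0.3511, hence k = 1/CV² = 8.11.
Then θ = mean/k = 131/8.11 = 16.2.

k ≈ 8.11, θ ≈ 16.2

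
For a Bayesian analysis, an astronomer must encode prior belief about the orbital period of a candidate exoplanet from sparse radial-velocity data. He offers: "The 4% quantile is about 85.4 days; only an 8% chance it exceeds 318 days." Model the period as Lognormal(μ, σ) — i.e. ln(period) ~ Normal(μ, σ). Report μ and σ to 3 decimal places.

μ ≈ 5.177, σ ≈ 0.417

If T ~ Lognormal(μ,σ) then ln T ~ Normal(μ,σ), so the p-quantile of ln T is μ + z_p·σ.
ln(85.4) = 4.447 and ln(318) = 5.762; z_{0.04} = -1.751, z_{0.92} = 1.405.
σ = (5.762 − 4.447)/(1.405 − (-1.751)) = 0.417.
μ = 4.447 − (-1.751)·0.417 = 5.177.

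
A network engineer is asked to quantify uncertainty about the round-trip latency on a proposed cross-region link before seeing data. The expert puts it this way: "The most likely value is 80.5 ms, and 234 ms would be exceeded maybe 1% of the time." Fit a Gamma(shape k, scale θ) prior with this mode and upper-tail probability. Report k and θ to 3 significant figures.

Gamma(k,θ) with k>1 has mode (k−1)θ, so θ = 80.5/(k−1).
Need P(X < 234) = 0.99 with θ tied to k this way. Start at k = 2, θ = 80.5: P(X<234) ≈ 0.786.
Too low — raise k to concentrate. Iterating converges to k ≈ 4.98.
Then θ = 80.5/(4.98−1) ≈ 20.2.

k ≈ 4.98, θ ≈ 20.2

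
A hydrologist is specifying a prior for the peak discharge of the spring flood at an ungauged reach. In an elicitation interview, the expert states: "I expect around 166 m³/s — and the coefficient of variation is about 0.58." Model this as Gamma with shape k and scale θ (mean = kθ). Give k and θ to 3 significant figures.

k ≈ 2.97, θ ≈ 55.8

For Gamma(k, scale θ): mean = kθ, variance = kθ², so CV = 1/√k.
CV = 0.58, hence k = 1/CV² = 2.97.
Then θ = mean/k = 166/2.97 = 55.8.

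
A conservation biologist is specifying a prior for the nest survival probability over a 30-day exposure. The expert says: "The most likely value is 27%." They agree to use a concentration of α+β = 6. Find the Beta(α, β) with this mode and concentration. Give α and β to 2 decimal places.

α = 2.08, β = 3.92

For α,β > 1 the Beta mode is (α−1)/(α+β−2). With α+β = 6, the mode is (α−1)/4.
Set (α−1)/4 = 0.27 → α = 1 + 0.27·4 = 2.08.
β = 6 − α = 3.92.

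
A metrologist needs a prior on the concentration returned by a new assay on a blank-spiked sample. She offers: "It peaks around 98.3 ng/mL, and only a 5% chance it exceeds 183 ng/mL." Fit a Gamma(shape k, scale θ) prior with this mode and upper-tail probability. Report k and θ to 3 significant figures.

Gamma(k,θ) with k>1 has mode (k−1)θ, so θ = 98.3/(k−1).
Need P(X < 183) = 0.95 with θ tied to k this way. Start at k = 2, θ = 98.3: P(X<183) ≈ 0.555.
Too low — raise k to concentrate. Iterating converges to k ≈ 8.21.
Then θ = 98.3/(8.21−1) ≈ 13.6.

k ≈ 8.21, θ ≈ 13.6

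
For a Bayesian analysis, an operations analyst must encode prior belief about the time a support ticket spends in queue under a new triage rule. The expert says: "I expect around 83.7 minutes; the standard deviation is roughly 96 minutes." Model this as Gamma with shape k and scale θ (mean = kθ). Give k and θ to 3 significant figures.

k ≈ 0.76, θ ≈ 110

For Gamma(k, scale θ): mean = kθ, variance = kθ², so CV = 1/√k.
CV = SD/mean = 96/83.7 = 1.147, hence k = 1/CV² = 0.76.
Then θ = mean/k = 83.7/0.76 = 110.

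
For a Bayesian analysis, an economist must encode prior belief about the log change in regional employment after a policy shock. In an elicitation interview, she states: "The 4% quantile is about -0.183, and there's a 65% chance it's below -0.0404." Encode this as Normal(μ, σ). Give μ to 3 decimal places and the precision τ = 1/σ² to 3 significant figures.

The p-quantile of Normal(μ,σ) is μ + z_p·σ, with z_{0.04} = -1.751 and z_{0.65} = 0.3853.
Eliminate σ: μ = (z₂·x₁ − z₁·x₂)/(z₂ − z₁) = (0.3853·-0.183 − (-1.751)·-0.0404)/2.136 = -0.066.
Then σ = (x₂ − x₁)/(z₂ − z₁) = (-0.0404 − -0.183)/2.136 = 0.067.
Precision τ = 1/σ² = 1/0.06676² = 224.

μ = -0.066, τ = 224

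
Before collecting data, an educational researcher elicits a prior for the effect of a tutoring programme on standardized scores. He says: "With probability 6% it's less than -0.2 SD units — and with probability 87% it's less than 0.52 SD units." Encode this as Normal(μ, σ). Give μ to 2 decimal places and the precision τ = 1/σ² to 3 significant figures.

μ = 0.22, τ = 13.9

For Normal(μ,σ), the p-quantile is μ + z_p·σ. Here z_{0.06} = -1.555, z_{0.87} = 1.126.
So -0.2 = μ − 1.555σ and 0.52 = μ + 1.126σ.
Subtracting: σ = (0.52 − -0.2)/(1.126 − (-1.555)) = 0.27.
Then μ = -0.2 − (-1.555)·0.27 = 0.22.
Precision τ = 1/σ² = 1/0.2685² = 13.9.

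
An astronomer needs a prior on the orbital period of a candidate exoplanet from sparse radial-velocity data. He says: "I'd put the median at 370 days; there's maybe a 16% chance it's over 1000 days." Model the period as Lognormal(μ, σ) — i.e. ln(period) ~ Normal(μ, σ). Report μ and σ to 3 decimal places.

μ ≈ 5.914, σ ≈ 1.000

If T ~ Lognormal(μ,σ) then ln T ~ Normal(μ,σ), so the p-quantile of ln T is μ + z_p·σ.
ln(370) = 5.914 and ln(1000) = 6.908; z_{0.5} = 0, z_{0.84} = 0.9945.
σ = (6.908 − 5.914)/(0.9945 − (0)) = 1.000.
μ = 5.914 − (0)·1.000 = 5.914.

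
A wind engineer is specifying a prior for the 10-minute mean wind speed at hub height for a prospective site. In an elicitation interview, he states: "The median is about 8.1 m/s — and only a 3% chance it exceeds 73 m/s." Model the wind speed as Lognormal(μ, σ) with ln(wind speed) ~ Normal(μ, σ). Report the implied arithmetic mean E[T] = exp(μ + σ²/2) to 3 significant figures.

E[T] ≈ 16 m/s

If T ~ Lognormal(μ,σ) then ln T ~ Normal(μ,σ), so the p-quantile of ln T is μ + z_p·σ.
ln(8.1) = 2.092 and ln(73) = 4.29; z_{0.5} = 0, z_{0.97} = 1.881.
σ = (4.29 − 2.092)/(1.881 − (0)) = 1.169.
μ = 2.092 − (0)·1.169 = 2.092.
E[T] = exp(μ + σ²/2) = exp(2.092 + 0.6832) = 16 m/s.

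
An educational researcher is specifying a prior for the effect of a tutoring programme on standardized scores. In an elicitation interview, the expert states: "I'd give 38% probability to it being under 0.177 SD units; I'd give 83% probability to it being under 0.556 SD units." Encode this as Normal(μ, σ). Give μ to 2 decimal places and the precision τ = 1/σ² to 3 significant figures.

μ = 0.27, τ = 11

For Normal(μ,σ), the p-quantile is μ + z_p·σ. Here z_{0.38} = -0.3055, z_{0.83} = 0.9542.
So 0.177 = μ − 0.3055σ and 0.556 = μ + 0.9542σ.
Subtracting: σ = (0.556 − 0.177)/(0.9542 − (-0.3055)) = 0.30.
Then μ = 0.177 − (-0.3055)·0.30 = 0.27.
Precision τ = 1/σ² = 1/0.3009² = 11.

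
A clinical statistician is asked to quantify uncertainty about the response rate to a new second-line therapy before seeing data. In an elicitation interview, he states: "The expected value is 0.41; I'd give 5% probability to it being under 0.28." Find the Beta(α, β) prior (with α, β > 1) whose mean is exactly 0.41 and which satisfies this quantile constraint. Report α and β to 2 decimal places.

α ≈ 14.83, β ≈ 21.34

With mean 0.41 fixed, write α = 0.41s, β = 0.59s where s = α+β.
Need P(θ < 0.28) = 0.05 under Beta(0.41s, 0.59s). Normal approximation: (q−m)/√(m(1−m)/s) ≈ z_{0.05} = -1.64, so s ≈ 0.41·0.59·(-1.64)²/(0.28−0.41)² = 38.7.
At s = 38.7: P(θ<0.28) ≈ 0.044. Adjusting to match 0.05 gives s ≈ 36.16.
So α = 0.41·36.16 ≈ 14.83, β = 0.59·36.16 ≈ 21.34.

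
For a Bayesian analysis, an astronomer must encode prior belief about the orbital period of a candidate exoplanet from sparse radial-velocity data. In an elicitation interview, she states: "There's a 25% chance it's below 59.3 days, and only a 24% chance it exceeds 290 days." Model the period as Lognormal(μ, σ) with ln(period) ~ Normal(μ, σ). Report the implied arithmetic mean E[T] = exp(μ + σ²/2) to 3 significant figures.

E[T] ≈ 249 days

If T ~ Lognormal(μ,σ) then ln T ~ Normal(μ,σ), so the p-quantile of ln T is μ + z_p·σ.
ln(59.3) = 4.083 and ln(290) = 5.67; z_{0.25} = -0.6745, z_{0.76} = 0.7063.
σ = (5.67 − 4.083)/(0.7063 − (-0.6745)) = 1.150.
μ = 4.083 − (-0.6745)·1.150 = 4.858.
E[T] = exp(μ + σ²/2) = exp(4.858 + 0.6607) = 249 days.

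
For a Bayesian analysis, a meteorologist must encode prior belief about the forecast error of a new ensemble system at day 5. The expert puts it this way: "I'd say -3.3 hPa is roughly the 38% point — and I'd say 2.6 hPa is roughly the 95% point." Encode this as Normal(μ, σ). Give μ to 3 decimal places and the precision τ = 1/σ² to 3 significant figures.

The p-quantile of Normal(μ,σ) is μ + z_p·σ, with z_{0.38} = -0.3055 and z_{0.95} = 1.645.
Eliminate σ: μ = (z₂·x₁ − z₁·x₂)/(z₂ − z₁) = (1.645·-3.3 − (-0.3055)·2.6)/1.95 = -2.376.
Then σ = (x₂ − x₁)/(z₂ − z₁) = (2.6 − -3.3)/1.95 = 3.025.
Precision τ = 1/σ² = 1/3.025² = 0.109.

μ = -2.376, τ = 0.109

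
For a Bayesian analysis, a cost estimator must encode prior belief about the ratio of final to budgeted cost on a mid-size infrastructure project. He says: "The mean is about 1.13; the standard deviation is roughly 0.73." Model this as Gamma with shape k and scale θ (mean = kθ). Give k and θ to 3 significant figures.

k ≈ 2.4, θ ≈ 0.472

For Gamma(k, scale θ): mean = kθ, variance = kθ², so CV = 1/√k.
CV = SD/mean = 0.73/1.13 = 0.646, hence k = 1/CV² = 2.4.
Then θ = mean/k = 1.13/2.4 = 0.472.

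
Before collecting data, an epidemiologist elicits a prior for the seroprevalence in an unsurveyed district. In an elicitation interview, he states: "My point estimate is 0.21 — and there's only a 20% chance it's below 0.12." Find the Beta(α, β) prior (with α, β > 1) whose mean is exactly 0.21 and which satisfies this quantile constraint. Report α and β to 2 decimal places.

α ≈ 3.15, β ≈ 11.86

With mean 0.21 fixed, write α = 0.21s, β = 0.79s where s = α+β.
Need P(θ < 0.12) = 0.2 under Beta(0.21s, 0.79s). Normal approximation: (q−m)/√(m(1−m)/s) ≈ z_{0.2} = -0.842, so s ≈ 0.21·0.79·(-0.842)²/(0.12−0.21)² = 14.5.
At s = 14.5: P(θ<0.12) ≈ 0.205. Adjusting to match 0.2 gives s ≈ 15.01.
So α = 0.21·15.01 ≈ 3.15, β = 0.79·15.01 ≈ 11.86.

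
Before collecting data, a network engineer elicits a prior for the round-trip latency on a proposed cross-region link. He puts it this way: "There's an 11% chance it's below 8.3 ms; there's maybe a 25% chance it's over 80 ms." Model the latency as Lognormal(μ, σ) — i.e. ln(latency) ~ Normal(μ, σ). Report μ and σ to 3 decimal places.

If T ~ Lognormal(μ,σ) then ln T ~ Normal(μ,σ), so the p-quantile of ln T is μ + z_p·σ.
ln(8.3) = 2.116 and ln(80) = 4.382; z_{0.11} = -1.227, z_{0.75} = 0.6745.
σ = (4.382 − 2.116)/(0.6745 − (-1.227)) = 1.192.
μ = 2.116 − (-1.227)·1.192 = 3.578.

μ ≈ 3.578, σ ≈ 1.192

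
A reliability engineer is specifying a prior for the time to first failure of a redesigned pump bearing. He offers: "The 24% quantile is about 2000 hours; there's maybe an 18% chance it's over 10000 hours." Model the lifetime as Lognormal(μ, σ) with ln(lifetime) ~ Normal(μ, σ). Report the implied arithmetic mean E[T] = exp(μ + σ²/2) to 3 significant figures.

E[T] ≈ 6600 hours

If T ~ Lognormal(μ,σ) then ln T ~ Normal(μ,σ), so the p-quantile of ln T is μ + z_p·σ.
ln(2000) = 7.601 and ln(10000) = 9.21; z_{0.24} = -0.7063, z_{0.82} = 0.9154.
σ = (9.21 − 7.601)/(0.9154 − (-0.7063)) = 0.992.
μ = 7.601 − (-0.7063)·0.992 = 8.302.
E[T] = exp(μ + σ²/2) = exp(8.302 + 0.4925) = 6600 hours.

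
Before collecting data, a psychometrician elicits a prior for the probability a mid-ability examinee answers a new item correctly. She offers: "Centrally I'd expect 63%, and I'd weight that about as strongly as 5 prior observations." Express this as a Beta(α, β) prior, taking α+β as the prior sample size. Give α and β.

Under the effective-sample-size interpretation, Beta(α, β) has prior mean α/(α+β) and prior sample size α+β.
So α+β = 5 and α/(α+β) = 0.63, giving α = 0.63·5 = 3.15 and β = 5 − 3.15 = 1.85.

α = 3.15, β = 1.85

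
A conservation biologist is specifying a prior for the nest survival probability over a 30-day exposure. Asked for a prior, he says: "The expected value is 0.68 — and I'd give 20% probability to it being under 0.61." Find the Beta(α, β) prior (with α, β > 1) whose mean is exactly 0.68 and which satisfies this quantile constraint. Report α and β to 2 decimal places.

α ≈ 20.68, β ≈ 9.73

With mean 0.68 fixed, write α = 0.68s, β = 0.32s where s = α+β.
Need P(θ < 0.61) = 0.2 under Beta(0.68s, 0.32s). Normal approximation: (q−m)/√(m(1−m)/s) ≈ z_{0.2} = -0.842, so s ≈ 0.68·0.32·(-0.842)²/(0.61−0.68)² = 31.5.
At s = 31.5: P(θ<0.61) ≈ 0.196. Adjusting to match 0.2 gives s ≈ 30.42.
So α = 0.68·30.42 ≈ 20.68, β = 0.32·30.42 ≈ 9.73.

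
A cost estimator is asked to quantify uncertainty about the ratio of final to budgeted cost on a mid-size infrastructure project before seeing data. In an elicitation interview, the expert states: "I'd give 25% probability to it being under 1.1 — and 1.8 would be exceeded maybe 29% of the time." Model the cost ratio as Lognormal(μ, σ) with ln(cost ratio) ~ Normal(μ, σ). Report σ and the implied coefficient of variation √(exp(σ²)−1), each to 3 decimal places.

If T ~ Lognormal(μ,σ) then ln T ~ Normal(μ,σ), so the p-quantile of ln T is μ + z_p·σ.
ln(1.1) = 0.09531 and ln(1.8) = 0.5878; z_{0.25} = -0.6745, z_{0.71} = 0.5534.
σ = (0.5878 − 0.09531)/(0.5534 − (-0.6745)) = 0.401.
μ = 0.09531 − (-0.6745)·0.401 = 0.366.
CV = √(exp(σ²)−1) = √(exp(0.1609)−1) = 0.418.

σ ≈ 0.401, CV ≈ 0.418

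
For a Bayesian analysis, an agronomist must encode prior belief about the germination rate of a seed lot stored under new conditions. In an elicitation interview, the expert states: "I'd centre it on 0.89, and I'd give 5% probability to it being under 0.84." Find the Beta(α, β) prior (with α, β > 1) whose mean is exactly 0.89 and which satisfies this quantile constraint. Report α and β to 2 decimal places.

With mean 0.89 fixed, write α = 0.89s, β = 0.11s where s = α+β.
Need P(θ < 0.84) = 0.05 under Beta(0.89s, 0.11s). Normal approximation: (q−m)/√(m(1−m)/s) ≈ z_{0.05} = -1.64, so s ≈ 0.89·0.11·(-1.64)²/(0.84−0.89)² = 105.9.
At s = 105.9: P(θ<0.84) ≈ 0.061. Adjusting to match 0.05 gives s ≈ 121.04.
So α = 0.89·121.04 ≈ 107.72, β = 0.11·121.04 ≈ 13.31.

α ≈ 107.72, β ≈ 13.31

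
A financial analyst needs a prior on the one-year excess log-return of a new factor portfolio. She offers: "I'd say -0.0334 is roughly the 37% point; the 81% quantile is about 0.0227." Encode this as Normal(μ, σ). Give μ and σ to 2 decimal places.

The p-quantile of Normal(μ,σ) is μ + z_p·σ, with z_{0.37} = -0.3319 and z_{0.81} = 0.8779.
Eliminate σ: μ = (z₂·x₁ − z₁·x₂)/(z₂ − z₁) = (0.8779·-0.0334 − (-0.3319)·0.0227)/1.21 = -0.02.
Then σ = (x₂ − x₁)/(z₂ − z₁) = (0.0227 − -0.0334)/1.21 = 0.05.

μ = -0.02, σ = 0.05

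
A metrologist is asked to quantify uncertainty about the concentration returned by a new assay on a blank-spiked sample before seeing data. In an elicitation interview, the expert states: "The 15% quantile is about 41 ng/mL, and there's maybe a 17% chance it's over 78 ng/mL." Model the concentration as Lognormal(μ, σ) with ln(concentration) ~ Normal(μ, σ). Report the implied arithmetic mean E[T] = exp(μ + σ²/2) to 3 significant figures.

If T ~ Lognormal(μ,σ) then ln T ~ Normal(μ,σ), so the p-quantile of ln T is μ + z_p·σ.
ln(41) = 3.714 and ln(78) = 4.357; z_{0.15} = -1.036, z_{0.83} = 0.9542.
σ = (4.357 − 3.714)/(0.9542 − (-1.036)) = 0.323.
μ = 3.714 − (-1.036)·0.323 = 4.048.
E[T] = exp(μ + σ²/2) = exp(4.048 + 0.0522) = 60.4 ng/mL.

E[T] ≈ 60.4 ng/mL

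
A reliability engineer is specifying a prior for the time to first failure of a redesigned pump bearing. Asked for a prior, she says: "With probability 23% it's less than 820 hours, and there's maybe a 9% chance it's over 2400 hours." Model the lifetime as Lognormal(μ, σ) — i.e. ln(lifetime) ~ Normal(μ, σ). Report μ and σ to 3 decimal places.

μ ≈ 7.091, σ ≈ 0.516

If T ~ Lognormal(μ,σ) then ln T ~ Normal(μ,σ), so the p-quantile of ln T is μ + z_p·σ.
ln(820) = 6.709 and ln(2400) = 7.783; z_{0.23} = -0.7388, z_{0.91} = 1.341.
σ = (7.783 − 6.709)/(1.341 − (-0.7388)) = 0.516.
μ = 6.709 − (-0.7388)·0.516 = 7.091.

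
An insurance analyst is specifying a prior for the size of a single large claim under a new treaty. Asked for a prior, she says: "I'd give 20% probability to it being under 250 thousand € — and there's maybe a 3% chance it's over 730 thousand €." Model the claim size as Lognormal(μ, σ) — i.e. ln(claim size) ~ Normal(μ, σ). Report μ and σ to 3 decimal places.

If T ~ Lognormal(μ,σ) then ln T ~ Normal(μ,σ), so the p-quantile of ln T is μ + z_p·σ.
ln(250) = 5.521 and ln(730) = 6.593; z_{0.2} = -0.8416, z_{0.97} = 1.881.
σ = (6.593 − 5.521)/(1.881 − (-0.8416)) = 0.394.
μ = 5.521 − (-0.8416)·0.394 = 5.853.

μ ≈ 5.853, σ ≈ 0.394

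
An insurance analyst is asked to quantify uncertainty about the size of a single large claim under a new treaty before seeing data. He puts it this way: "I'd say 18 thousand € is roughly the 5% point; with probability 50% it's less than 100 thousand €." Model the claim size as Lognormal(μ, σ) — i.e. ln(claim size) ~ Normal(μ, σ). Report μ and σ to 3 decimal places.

μ ≈ 4.605, σ ≈ 1.043

If T ~ Lognormal(μ,σ) then ln T ~ Normal(μ,σ), so the p-quantile of ln T is μ + z_p·σ.
ln(18) = 2.89 and ln(100) = 4.605; z_{0.05} = -1.645, z_{0.5} = 0.
σ = (4.605 − 2.89)/(0 − (-1.645)) = 1.043.
μ = 2.89 − (-1.645)·1.043 = 4.605.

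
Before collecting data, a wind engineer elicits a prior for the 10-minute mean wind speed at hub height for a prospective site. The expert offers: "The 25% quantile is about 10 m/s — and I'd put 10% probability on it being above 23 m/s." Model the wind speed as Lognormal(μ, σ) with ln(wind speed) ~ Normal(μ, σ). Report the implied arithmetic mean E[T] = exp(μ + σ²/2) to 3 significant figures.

If T ~ Lognormal(μ,σ) then ln T ~ Normal(μ,σ), so the p-quantile of ln T is μ + z_p·σ.
ln(10) = 2.303 and ln(23) = 3.135; z_{0.25} = -0.6745, z_{0.9} = 1.282.
σ = (3.135 − 2.303)/(1.282 − (-0.6745)) = 0.426.
μ = 2.303 − (-0.6745)·0.426 = 2.590.
E[T] = exp(μ + σ²/2) = exp(2.590 + 0.0907) = 14.6 m/s.

E[T] ≈ 14.6 m/s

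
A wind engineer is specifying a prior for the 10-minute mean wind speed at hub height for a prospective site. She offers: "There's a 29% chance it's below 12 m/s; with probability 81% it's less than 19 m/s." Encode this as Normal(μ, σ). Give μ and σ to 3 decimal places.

μ = 14.706, σ = 4.891

For Normal(μ,σ), the p-quantile is μ + z_p·σ. Here z_{0.29} = -0.5534, z_{0.81} = 0.8779.
So 12 = μ − 0.5534σ and 19 = μ + 0.8779σ.
Subtracting: σ = (19 − 12)/(0.8779 − (-0.5534)) = 4.891.
Then μ = 12 − (-0.5534)·4.891 = 14.706.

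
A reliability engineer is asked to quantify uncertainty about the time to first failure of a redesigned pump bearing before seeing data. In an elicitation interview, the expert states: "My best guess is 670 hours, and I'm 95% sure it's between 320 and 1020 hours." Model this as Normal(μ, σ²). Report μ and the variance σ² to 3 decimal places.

μ = 670.000, σ² = 31888.927

A symmetric 95% interval runs μ ± z·σ with z = 1.96.
Half-width = 350, so σ = 350/1.96 = 178.5747 and σ² = 31888.927.
μ is the stated best guess, 670.000.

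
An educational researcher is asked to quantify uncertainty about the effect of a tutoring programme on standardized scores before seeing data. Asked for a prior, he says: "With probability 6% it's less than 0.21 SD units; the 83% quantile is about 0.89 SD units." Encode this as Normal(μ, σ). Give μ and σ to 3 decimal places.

For Normal(μ,σ), the p-quantile is μ + z_p·σ. Here z_{0.06} = -1.555, z_{0.83} = 0.9542.
So 0.21 = μ − 1.555σ and 0.89 = μ + 0.9542σ.
Subtracting: σ = (0.89 − 0.21)/(0.9542 − (-1.555)) = 0.271.
Then μ = 0.21 − (-1.555)·0.271 = 0.631.

μ = 0.631, σ = 0.271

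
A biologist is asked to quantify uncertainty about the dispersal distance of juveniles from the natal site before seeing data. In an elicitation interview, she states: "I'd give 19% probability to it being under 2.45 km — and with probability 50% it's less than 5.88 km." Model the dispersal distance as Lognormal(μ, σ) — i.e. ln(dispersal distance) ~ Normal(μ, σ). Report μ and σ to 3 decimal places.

μ ≈ 1.772, σ ≈ 0.997

If T ~ Lognormal(μ,σ) then ln T ~ Normal(μ,σ), so the p-quantile of ln T is μ + z_p·σ.
ln(2.45) = 0.8961 and ln(5.88) = 1.772; z_{0.19} = -0.8779, z_{0.5} = 0.
σ = (1.772 − 0.8961)/(0 − (-0.8779)) = 0.997.
μ = 0.8961 − (-0.8779)·0.997 = 1.772.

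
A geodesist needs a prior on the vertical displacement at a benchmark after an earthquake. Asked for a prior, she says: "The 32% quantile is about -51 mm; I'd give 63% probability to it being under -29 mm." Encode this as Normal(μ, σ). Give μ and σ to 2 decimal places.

The p-quantile of Normal(μ,σ) is μ + z_p·σ, with z_{0.32} = -0.4677 and z_{0.63} = 0.3319.
Eliminate σ: μ = (z₂·x₁ − z₁·x₂)/(z₂ − z₁) = (0.3319·-51 − (-0.4677)·-29)/0.7996 = -38.13.
Then σ = (x₂ − x₁)/(z₂ − z₁) = (-29 − -51)/0.7996 = 27.52.

μ = -38.13, σ = 27.52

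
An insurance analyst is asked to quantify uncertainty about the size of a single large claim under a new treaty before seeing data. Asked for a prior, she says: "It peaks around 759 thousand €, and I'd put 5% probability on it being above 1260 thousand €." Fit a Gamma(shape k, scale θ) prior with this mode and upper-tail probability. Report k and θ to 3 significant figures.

k ≈ 11.9, θ ≈ 69.8

Gamma(k,θ) with k>1 has mode (k−1)θ, so θ = 759/(k−1).
Need P(X < 1260) = 0.95 with θ tied to k this way. Start at k = 2, θ = 759: P(X<1260) ≈ 0.494.
Too low — raise k to concentrate. Iterating converges to k ≈ 11.9.
Then θ = 759/(11.9−1) ≈ 69.8.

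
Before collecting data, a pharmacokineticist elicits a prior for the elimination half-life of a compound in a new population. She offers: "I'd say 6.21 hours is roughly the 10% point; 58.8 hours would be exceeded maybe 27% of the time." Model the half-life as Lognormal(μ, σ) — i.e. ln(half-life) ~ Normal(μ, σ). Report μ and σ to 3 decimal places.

If T ~ Lognormal(μ,σ) then ln T ~ Normal(μ,σ), so the p-quantile of ln T is μ + z_p·σ.
ln(6.21) = 1.826 and ln(58.8) = 4.074; z_{0.1} = -1.282, z_{0.73} = 0.6128.
σ = (4.074 − 1.826)/(0.6128 − (-1.282)) = 1.187.
μ = 1.826 − (-1.282)·1.187 = 3.347.

μ ≈ 3.347, σ ≈ 1.187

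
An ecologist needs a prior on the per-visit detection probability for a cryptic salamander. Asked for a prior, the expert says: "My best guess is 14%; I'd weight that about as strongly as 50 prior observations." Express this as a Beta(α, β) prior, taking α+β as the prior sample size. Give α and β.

Under the effective-sample-size interpretation, Beta(α, β) has prior mean α/(α+β) and prior sample size α+β.
So α+β = 50 and α/(α+β) = 0.14, giving α = 0.14·50 = 7 and β = 50 − 7 = 43.

α = 7, β = 43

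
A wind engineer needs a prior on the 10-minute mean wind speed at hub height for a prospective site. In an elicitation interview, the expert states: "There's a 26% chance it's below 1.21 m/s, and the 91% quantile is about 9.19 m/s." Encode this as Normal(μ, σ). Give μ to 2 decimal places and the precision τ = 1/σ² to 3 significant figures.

μ = 3.80, τ = 0.0618

For Normal(μ,σ), the p-quantile is μ + z_p·σ. Here z_{0.26} = -0.6433, z_{0.91} = 1.341.
So 1.21 = μ − 0.6433σ and 9.19 = μ + 1.341σ.
Subtracting: σ = (9.19 − 1.21)/(1.341 − (-0.6433)) = 4.02.
Then μ = 1.21 − (-0.6433)·4.02 = 3.80.
Precision τ = 1/σ² = 1/4.022² = 0.0618.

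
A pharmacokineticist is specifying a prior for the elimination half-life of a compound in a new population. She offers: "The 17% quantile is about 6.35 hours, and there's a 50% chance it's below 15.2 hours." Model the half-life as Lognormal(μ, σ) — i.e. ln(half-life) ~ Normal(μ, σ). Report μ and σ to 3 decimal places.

If T ~ Lognormal(μ,σ) then ln T ~ Normal(μ,σ), so the p-quantile of ln T is μ + z_p·σ.
ln(6.35) = 1.848 and ln(15.2) = 2.721; z_{0.17} = -0.9542, z_{0.5} = 0.
σ = (2.721 − 1.848)/(0 − (-0.9542)) = 0.915.
μ = 1.848 − (-0.9542)·0.915 = 2.721.

μ ≈ 2.721, σ ≈ 0.915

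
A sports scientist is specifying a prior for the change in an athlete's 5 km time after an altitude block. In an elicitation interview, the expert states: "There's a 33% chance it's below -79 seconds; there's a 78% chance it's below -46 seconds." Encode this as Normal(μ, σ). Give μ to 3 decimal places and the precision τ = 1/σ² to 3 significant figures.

μ = -67.023, τ = 0.00135

For Normal(μ,σ), the p-quantile is μ + z_p·σ. Here z_{0.33} = -0.4399, z_{0.78} = 0.7722.
So -79 = μ − 0.4399σ and -46 = μ + 0.7722σ.
Subtracting: σ = (-46 − -79)/(0.7722 − (-0.4399)) = 27.225.
Then μ = -79 − (-0.4399)·27.225 = -67.023.
Precision τ = 1/σ² = 1/27.23² = 0.00135.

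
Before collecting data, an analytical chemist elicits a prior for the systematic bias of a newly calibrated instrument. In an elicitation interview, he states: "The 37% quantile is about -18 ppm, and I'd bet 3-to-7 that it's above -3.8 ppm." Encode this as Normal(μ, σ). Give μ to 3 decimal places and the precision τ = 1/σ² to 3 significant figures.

For Normal(μ,σ), the p-quantile is μ + z_p·σ. Here z_{0.37} = -0.3319, z_{0.7} = 0.5244.
So -18 = μ − 0.3319σ and -3.8 = μ + 0.5244σ.
Subtracting: σ = (-3.8 − -18)/(0.5244 − (-0.3319)) = 16.584.
Then μ = -18 − (-0.3319)·16.584 = -12.497.
Precision τ = 1/σ² = 1/16.58² = 0.00364.

μ = -12.497, τ = 0.00364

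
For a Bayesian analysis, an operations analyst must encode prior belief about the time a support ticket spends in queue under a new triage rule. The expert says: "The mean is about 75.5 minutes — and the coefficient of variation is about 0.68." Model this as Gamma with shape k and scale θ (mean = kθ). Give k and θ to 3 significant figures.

For Gamma(k, scale θ): mean = kθ, variance = kθ², so CV = 1/√k.
CV = 0.68, hence k = 1/CV² = 2.16.
Then θ = mean/k = 75.5/2.16 = 34.9.

k ≈ 2.16, θ ≈ 34.9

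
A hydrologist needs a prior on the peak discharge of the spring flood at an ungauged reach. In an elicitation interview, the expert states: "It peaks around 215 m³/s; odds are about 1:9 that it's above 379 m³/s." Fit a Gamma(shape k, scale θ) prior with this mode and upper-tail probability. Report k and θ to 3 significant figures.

k ≈ 6.91, θ ≈ 36.4

Gamma(k,θ) with k>1 has mode (k−1)θ, so θ = 215/(k−1).
Need P(X < 379) = 0.9 with θ tied to k this way. Start at k = 2, θ = 215: P(X<379) ≈ 0.526.
Too low — raise k to concentrate. Iterating converges to k ≈ 6.91.
Then θ = 215/(6.91−1) ≈ 36.4.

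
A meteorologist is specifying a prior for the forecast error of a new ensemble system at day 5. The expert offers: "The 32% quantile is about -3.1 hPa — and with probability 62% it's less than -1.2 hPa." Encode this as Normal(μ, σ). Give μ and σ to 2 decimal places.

The p-quantile of Normal(μ,σ) is μ + z_p·σ, with z_{0.32} = -0.4677 and z_{0.62} = 0.3055.
Eliminate σ: μ = (z₂·x₁ − z₁·x₂)/(z₂ − z₁) = (0.3055·-3.1 − (-0.4677)·-1.2)/0.7732 = -1.95.
Then σ = (x₂ − x₁)/(z₂ − z₁) = (-1.2 − -3.1)/0.7732 = 2.46.

μ = -1.95, σ = 2.46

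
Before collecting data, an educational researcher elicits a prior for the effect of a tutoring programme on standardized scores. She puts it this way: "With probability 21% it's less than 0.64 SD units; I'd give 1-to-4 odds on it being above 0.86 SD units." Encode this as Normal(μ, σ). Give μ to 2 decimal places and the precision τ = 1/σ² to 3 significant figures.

μ = 0.75, τ = 56.1

The p-quantile of Normal(μ,σ) is μ + z_p·σ, with z_{0.21} = -0.8064 and z_{0.8} = 0.8416.
Eliminate σ: μ = (z₂·x₁ − z₁·x₂)/(z₂ − z₁) = (0.8416·0.64 − (-0.8064)·0.86)/1.648 = 0.75.
Then σ = (x₂ − x₁)/(z₂ − z₁) = (0.86 − 0.64)/1.648 = 0.13.
Precision τ = 1/σ² = 1/0.1335² = 56.1.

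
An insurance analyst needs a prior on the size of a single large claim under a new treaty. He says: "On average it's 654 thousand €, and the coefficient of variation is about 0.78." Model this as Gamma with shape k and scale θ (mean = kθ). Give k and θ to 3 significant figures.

For Gamma(k, scale θ): mean = kθ, variance = kθ², so CV = 1/√k.
CV = 0.78, hence k = 1/CV² = 1.64.
Then θ = mean/k = 654/1.64 = 398.

k ≈ 1.64, θ ≈ 398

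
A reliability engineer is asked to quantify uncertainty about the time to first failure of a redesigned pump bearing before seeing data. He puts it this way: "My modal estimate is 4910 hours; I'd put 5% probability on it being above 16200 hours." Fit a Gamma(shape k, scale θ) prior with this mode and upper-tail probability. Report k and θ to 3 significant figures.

k ≈ 2.83, θ ≈ 2680

Gamma(k,θ) with k>1 has mode (k−1)θ, so θ = 4910/(k−1).
Need P(X < 16200) = 0.95 with θ tied to k this way. Start at k = 2, θ = 4910: P(X<16200) ≈ 0.841.
Too low — raise k to concentrate. Iterating converges to k ≈ 2.83.
Then θ = 4910/(2.83−1) ≈ 2680.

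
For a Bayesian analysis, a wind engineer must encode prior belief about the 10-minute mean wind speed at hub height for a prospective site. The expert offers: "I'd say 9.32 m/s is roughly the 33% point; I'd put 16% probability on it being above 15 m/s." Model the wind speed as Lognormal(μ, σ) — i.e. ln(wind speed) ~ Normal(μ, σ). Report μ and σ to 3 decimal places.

μ ≈ 2.378, σ ≈ 0.332

If T ~ Lognormal(μ,σ) then ln T ~ Normal(μ,σ), so the p-quantile of ln T is μ + z_p·σ.
ln(9.32) = 2.232 and ln(15) = 2.708; z_{0.33} = -0.4399, z_{0.84} = 0.9945.
σ = (2.708 − 2.232)/(0.9945 − (-0.4399)) = 0.332.
μ = 2.232 − (-0.4399)·0.332 = 2.378.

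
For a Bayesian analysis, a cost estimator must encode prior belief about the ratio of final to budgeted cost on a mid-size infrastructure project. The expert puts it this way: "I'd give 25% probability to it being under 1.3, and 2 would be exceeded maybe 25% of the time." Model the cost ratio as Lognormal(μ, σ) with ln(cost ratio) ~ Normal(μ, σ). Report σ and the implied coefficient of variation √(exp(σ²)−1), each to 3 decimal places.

σ ≈ 0.319, CV ≈ 0.328

If T ~ Lognormal(μ,σ) then ln T ~ Normal(μ,σ), so the p-quantile of ln T is μ + z_p·σ.
ln(1.3) = 0.2624 and ln(2) = 0.6931; z_{0.25} = -0.6745, z_{0.75} = 0.6745.
σ = (0.6931 − 0.2624)/(0.6745 − (-0.6745)) = 0.319.
μ = 0.2624 − (-0.6745)·0.319 = 0.478.
CV = √(exp(σ²)−1) = √(exp(0.1020)−1) = 0.328.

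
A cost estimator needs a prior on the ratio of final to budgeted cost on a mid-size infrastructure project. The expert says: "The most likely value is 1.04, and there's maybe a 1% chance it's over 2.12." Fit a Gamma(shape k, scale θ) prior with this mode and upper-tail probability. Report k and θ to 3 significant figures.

k ≈ 10.6, θ ≈ 0.108

Gamma(k,θ) with k>1 has mode (k−1)θ, so θ = 1.04/(k−1).
Need P(X < 2.12) = 0.99 with θ tied to k this way. Start at k = 2, θ = 1.04: P(X<2.12) ≈ 0.604.
Too low — raise k to concentrate. Iterating converges to k ≈ 10.6.
Then θ = 1.04/(10.6−1) ≈ 0.108.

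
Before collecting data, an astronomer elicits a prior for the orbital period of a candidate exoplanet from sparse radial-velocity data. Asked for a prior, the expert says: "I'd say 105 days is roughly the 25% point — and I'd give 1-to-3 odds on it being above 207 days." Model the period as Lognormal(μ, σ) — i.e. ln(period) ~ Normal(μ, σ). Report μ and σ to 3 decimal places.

μ ≈ 4.993, σ ≈ 0.503

If T ~ Lognormal(μ,σ) then ln T ~ Normal(μ,σ), so the p-quantile of ln T is μ + z_p·σ.
ln(105) = 4.654 and ln(207) = 5.333; z_{0.25} = -0.6745, z_{0.75} = 0.6745.
σ = (5.333 − 4.654)/(0.6745 − (-0.6745)) = 0.503.
μ = 4.654 − (-0.6745)·0.503 = 4.993.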